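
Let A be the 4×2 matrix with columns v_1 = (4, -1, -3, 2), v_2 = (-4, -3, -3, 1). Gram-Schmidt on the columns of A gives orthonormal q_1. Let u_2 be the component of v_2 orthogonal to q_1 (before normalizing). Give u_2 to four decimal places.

q_1 = v_1/‖v_1‖ = (4, -1, -3, 2)/5.4772 = (0.7303, -0.1826, -0.5477, 0.3651).
r_{12} = q_1·v_2 = -0.3651.
u_2 = v_2 + 0.3651·q_1 = (-3.7333, -3.0667, -3.2000, 1.1333).

u_2 = (-3.7333, -3.0667, -3.2000, 1.1333)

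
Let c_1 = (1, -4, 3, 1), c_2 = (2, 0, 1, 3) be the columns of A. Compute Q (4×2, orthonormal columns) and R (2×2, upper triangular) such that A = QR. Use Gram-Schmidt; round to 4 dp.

Q = [[0.1925, 0.4996], [-0.7698, 0.3475], [0.5774, 0.0326], [0.1925, 0.7928]], R = [[5.1962, 1.5396], [0.0000, 3.4102]]

q_1 = c_1/‖c_1‖ = (1, -4, 3, 1)/5.1962 = (0.1925, -0.7698, 0.5774, 0.1925).
r_{12} = q_1·c_2 = 1.5396.
u_2 = c_2 − 1.5396·q_1 = (1.7037, 1.1852, 0.1111, 2.7037).
‖u_2‖ = 3.4102, so q_2 = (0.4996, 0.3475, 0.0326, 0.7928).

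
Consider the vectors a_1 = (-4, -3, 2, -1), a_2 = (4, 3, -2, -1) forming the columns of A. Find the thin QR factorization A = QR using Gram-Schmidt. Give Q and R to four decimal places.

a_1 = (-4, -3, 2, -1); ‖a_1‖ = 5.4772, so e_1 = (-0.7303, -0.5477, 0.3651, -0.1826).
e_1·a_2 = (-0.7303)·4 + (-0.5477)·3 + 0.3651·(-2) + (-0.1826)·(-1) = -5.1121.
u_2 = a_2 + 5.1121·e_1 = (0.2667, 0.2000, -0.1333, -1.9333).
‖u_2‖ = 1.9664, so e_2 = (0.1356, 0.1017, -0.0678, -0.9832).

Q = [[-0.7303, 0.1356], [-0.5477, 0.1017], [0.3651, -0.0678], [-0.1826, -0.9832]], R = [[5.4772, -5.1121], [0.0000, 1.9664]]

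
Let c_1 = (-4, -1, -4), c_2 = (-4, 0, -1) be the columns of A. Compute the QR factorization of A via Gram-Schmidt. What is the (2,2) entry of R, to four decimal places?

c_1 = (-4, -1, -4); ‖c_1‖ = 5.7446, so q_1 = (-0.6963, -0.1741, -0.6963).
q_1·c_2 = (-0.6963)·(-4) + (-0.1741)·0 + (-0.6963)·(-1) = 3.4816.
u_2 = c_2 − 3.4816·q_1 = (-1.5758, 0.6061, 1.4242).
r_{22} = ‖u_2‖ = 2.2088.

r_{22} = 2.2088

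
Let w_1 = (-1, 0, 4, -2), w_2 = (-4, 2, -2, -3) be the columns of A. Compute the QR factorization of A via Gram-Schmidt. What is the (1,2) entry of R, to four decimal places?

r_{12} = 0.4364

w_1 = (-1, 0, 4, -2); ‖w_1‖ = 4.5826, so q_1 = (-0.2182, 0.0000, 0.8729, -0.4364).
r_{12} = q_1·w_2 = 0.4364.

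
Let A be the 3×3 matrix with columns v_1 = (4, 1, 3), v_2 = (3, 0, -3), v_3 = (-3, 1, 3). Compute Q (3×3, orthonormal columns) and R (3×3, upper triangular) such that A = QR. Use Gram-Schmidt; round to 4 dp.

Q = [[0.7845, 0.6042, -0.1400], [0.1961, -0.0275, 0.9802], [0.5883, -0.7964, -0.1400]], R = [[5.0990, 0.5883, -0.3922], [0.0000, 4.2016, -4.2291], [0.0000, 0.0000, 0.9802]]

v_1 = (4, 1, 3); ‖v_1‖ = 5.0990, so q_1 = (0.7845, 0.1961, 0.5883).
q_1·v_2 = 0.7845·3 + 0.1961·0 + 0.5883·(-3) = 0.5883.
u_2 = v_2 − 0.5883·q_1 = (2.5385, -0.1154, -3.3462).
‖u_2‖ = 4.2016, so q_2 = (0.6042, -0.0275, -0.7964).
q_1·v_3 = 0.7845·(-3) + 0.1961·1 + 0.5883·3 = -0.3922; q_2·v_3 = 0.6042·(-3) + (-0.0275)·1 + (-0.7964)·3 = -4.2291.
u_3 = v_3 + 0.3922·q_1 + 4.2291·q_2 = (-0.1373, 0.9608, -0.1373).
‖u_3‖ = 0.9802, so q_3 = (-0.1400, 0.9802, -0.1400).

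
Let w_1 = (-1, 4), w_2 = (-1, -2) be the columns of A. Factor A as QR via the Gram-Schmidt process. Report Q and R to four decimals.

Q = [[-0.2425, -0.9701], [0.9701, -0.2425]], R = [[4.1231, -1.6977], [0.0000, 1.4552]]

w_1 = (-1, 4); ‖w_1‖ = 4.1231, so q_1 = (-0.2425, 0.9701).
q_1·w_2 = (-0.2425)·(-1) + 0.9701·(-2) = -1.6977.
u_2 = w_2 + 1.6977·q_1 = (-1.4118, -0.3529).
‖u_2‖ = 1.4552, so q_2 = (-0.9701, -0.2425).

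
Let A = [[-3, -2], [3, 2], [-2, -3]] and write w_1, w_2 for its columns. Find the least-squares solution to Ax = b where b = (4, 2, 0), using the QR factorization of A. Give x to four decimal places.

x = (-0.6000, 0.4000)

w_1 = (-3, 3, -2); ‖w_1‖ = 4.6904, so q_1 = (-0.6396, 0.6396, -0.4264).
q_1·w_2 = (-0.6396)·(-2) + 0.6396·2 + (-0.4264)·(-3) = 3.8376.
u_2 = w_2 − 3.8376·q_1 = (0.4545, -0.4545, -1.3636).
‖u_2‖ = 1.5076, so q_2 = (0.3015, -0.3015, -0.9045).
Qᵀb = (-1.2792, 0.6030).
Back-substitute: x_2 = 0.6030/1.5076 = 0.4000.
x_1 = (-1.2792 − 3.8376·0.4000)/4.6904 = -0.6000.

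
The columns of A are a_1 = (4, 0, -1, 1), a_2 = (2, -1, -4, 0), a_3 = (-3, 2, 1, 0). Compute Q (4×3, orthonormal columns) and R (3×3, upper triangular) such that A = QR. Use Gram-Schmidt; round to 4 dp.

Q = [[0.9428, -0.1849, -0.1455], [0.0000, -0.2774, 0.8996], [-0.2357, -0.9245, -0.2977], [0.2357, -0.1849, 0.2844]], R = [[4.2426, 2.8284, -3.0641], [0.0000, 3.6056, -0.9245], [0.0000, 0.0000, 1.9381]]

a_1 = (4, 0, -1, 1); ‖a_1‖ = 4.2426, so e_1 = (0.9428, 0.0000, -0.2357, 0.2357).
e_1·a_2 = 0.9428·2 + 0.0000·(-1) + (-0.2357)·(-4) + 0.2357·0 = 2.8284.
u_2 = a_2 − 2.8284·e_1 = (-0.6667, -1.0000, -3.3333, -0.6667).
‖u_2‖ = 3.6056, so e_2 = (-0.1849, -0.2774, -0.9245, -0.1849).
e_1·a_3 = 0.9428·(-3) + 0.0000·2 + (-0.2357)·1 + 0.2357·0 = -3.0641; e_2·a_3 = (-0.1849)·(-3) + (-0.2774)·2 + (-0.9245)·1 + (-0.1849)·0 = -0.9245.
u_3 = a_3 + 3.0641·e_1 + 0.9245·e_2 = (-0.2821, 1.7436, -0.5769, 0.5513).
‖u_3‖ = 1.9381, so e_3 = (-0.1455, 0.8996, -0.2977, 0.2844).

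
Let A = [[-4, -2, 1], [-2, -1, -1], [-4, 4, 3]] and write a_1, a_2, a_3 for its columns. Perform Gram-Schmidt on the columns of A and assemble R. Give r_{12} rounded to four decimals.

r_{12} = -1.0000

a_1 = (-4, -2, -4); ‖a_1‖ = 6.0000, so e_1 = (-0.6667, -0.3333, -0.6667).
r_{12} = e_1·a_2 = -1.0000.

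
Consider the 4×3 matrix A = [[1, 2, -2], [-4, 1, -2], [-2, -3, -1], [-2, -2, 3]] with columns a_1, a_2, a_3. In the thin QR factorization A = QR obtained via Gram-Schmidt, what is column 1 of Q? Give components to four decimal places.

e_1 = a_1/‖a_1‖ = (1, -4, -2, -2)/5.0000 = (0.2000, -0.8000, -0.4000, -0.4000).

e_1 = (0.2000, -0.8000, -0.4000, -0.4000)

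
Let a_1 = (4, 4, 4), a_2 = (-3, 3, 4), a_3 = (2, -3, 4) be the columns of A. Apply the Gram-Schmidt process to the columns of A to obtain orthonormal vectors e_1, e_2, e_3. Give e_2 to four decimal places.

a_1 = (4, 4, 4); ‖a_1‖ = 6.9282, so e_1 = (0.5774, 0.5774, 0.5774).
e_1·a_2 = 0.5774·(-3) + 0.5774·3 + 0.5774·4 = 2.3094.
u_2 = a_2 − 2.3094·e_1 = (-4.3333, 1.6667, 2.6667).
‖u_2‖ = 5.3541, so e_2 = (-0.8093, 0.3113, 0.4981).

e_2 = (-0.8093, 0.3113, 0.4981)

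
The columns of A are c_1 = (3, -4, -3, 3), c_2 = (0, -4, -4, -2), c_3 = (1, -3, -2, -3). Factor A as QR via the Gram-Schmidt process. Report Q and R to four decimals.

Q = [[0.4575, -0.3086, 0.7241], [-0.6100, -0.3927, -0.1639], [-0.4575, -0.4956, 0.4235], [0.4575, -0.7106, -0.5191]], R = [[6.5574, 3.3550, 1.8300], [0.0000, 4.9744, 3.9926], [0.0000, 0.0000, 1.9263]]

c_1 = (3, -4, -3, 3); ‖c_1‖ = 6.5574, so e_1 = (0.4575, -0.6100, -0.4575, 0.4575).
e_1·c_2 = 0.4575·0 + (-0.6100)·(-4) + (-0.4575)·(-4) + 0.4575·(-2) = 3.3550.
u_2 = c_2 − 3.3550·e_1 = (-1.5349, -1.9535, -2.4651, -3.5349).
‖u_2‖ = 4.9744, so e_2 = (-0.3086, -0.3927, -0.4956, -0.7106).
e_1·c_3 = 0.4575·1 + (-0.6100)·(-3) + (-0.4575)·(-2) + 0.4575·(-3) = 1.8300; e_2·c_3 = (-0.3086)·1 + (-0.3927)·(-3) + (-0.4956)·(-2) + (-0.7106)·(-3) = 3.9926.
u_3 = c_3 − 1.8300·e_1 − 3.9926·e_2 = (1.3947, -0.3158, 0.8158, -1.0000).
‖u_3‖ = 1.9263, so e_3 = (0.7241, -0.1639, 0.4235, -0.5191).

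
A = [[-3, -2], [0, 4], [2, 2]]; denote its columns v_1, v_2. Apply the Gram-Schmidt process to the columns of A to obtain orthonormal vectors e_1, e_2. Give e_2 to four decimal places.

e_1 = v_1/‖v_1‖ = (-3, 0, 2)/3.6056 = (-0.8321, 0.0000, 0.5547).
r_{12} = e_1·v_2 = 2.7735.
u_2 = v_2 − 2.7735·e_1 = (0.3077, 4.0000, 0.4615).
‖u_2‖ = 4.0383, so e_2 = (0.0762, 0.9905, 0.1143).

e_2 = (0.0762, 0.9905, 0.1143)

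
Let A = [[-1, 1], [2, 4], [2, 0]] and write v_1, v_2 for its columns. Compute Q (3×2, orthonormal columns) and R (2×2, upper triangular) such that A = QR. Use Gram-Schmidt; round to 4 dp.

v_1 = (-1, 2, 2); ‖v_1‖ = 3.0000, so e_1 = (-0.3333, 0.6667, 0.6667).
e_1·v_2 = (-0.3333)·1 + 0.6667·4 + 0.6667·0 = 2.3333.
u_2 = v_2 − 2.3333·e_1 = (1.7778, 2.4444, -1.5556).
‖u_2‖ = 3.3993, so e_2 = (0.5230, 0.7191, -0.4576).

Q = [[-0.3333, 0.5230], [0.6667, 0.7191], [0.6667, -0.4576]], R = [[3.0000, 2.3333], [0.0000, 3.3993]]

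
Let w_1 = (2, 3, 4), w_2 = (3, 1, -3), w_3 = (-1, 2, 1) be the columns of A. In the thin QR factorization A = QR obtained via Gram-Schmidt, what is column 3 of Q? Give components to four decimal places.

w_1 = (2, 3, 4); ‖w_1‖ = 5.3852, so q_1 = (0.3714, 0.5571, 0.7428).
q_1·w_2 = 0.3714·3 + 0.5571·1 + 0.7428·(-3) = -0.5571.
u_2 = w_2 + 0.5571·q_1 = (3.2069, 1.3103, -2.5862).
‖u_2‖ = 4.3232, so q_2 = (0.7418, 0.3031, -0.5982).
q_1·w_3 = 0.3714·(-1) + 0.5571·2 + 0.7428·1 = 1.4856; q_2·w_3 = 0.7418·(-1) + 0.3031·2 + (-0.5982)·1 = -0.7338.
u_3 = w_3 − 1.4856·q_1 + 0.7338·q_2 = (-1.0074, 1.3948, -0.5424).
‖u_3‖ = 1.8041, so q_3 = (-0.5584, 0.7732, -0.3007).

q_3 = (-0.5584, 0.7732, -0.3007)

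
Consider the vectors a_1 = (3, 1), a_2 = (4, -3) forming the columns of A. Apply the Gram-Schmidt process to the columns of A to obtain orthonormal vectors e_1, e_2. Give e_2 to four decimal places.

e_2 = (0.3162, -0.9487)

a_1 = (3, 1); ‖a_1‖ = 3.1623, so e_1 = (0.9487, 0.3162).
e_1·a_2 = 0.9487·4 + 0.3162·(-3) = 2.8460.
u_2 = a_2 − 2.8460·e_1 = (1.3000, -3.9000).
‖u_2‖ = 4.1110, so e_2 = (0.3162, -0.9487).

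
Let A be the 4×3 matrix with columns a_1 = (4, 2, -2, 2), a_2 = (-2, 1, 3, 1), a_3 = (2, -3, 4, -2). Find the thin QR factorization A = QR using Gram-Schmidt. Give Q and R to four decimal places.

Q = [[0.7559, -0.1690, 0.6271], [0.3780, 0.5071, -0.4057], [-0.3780, 0.6761, 0.6271], [0.3780, 0.5071, -0.2213]], R = [[5.2915, -1.8898, -1.8898], [0.0000, 3.3806, -0.1690], [0.0000, 0.0000, 5.4222]]

a_1 = (4, 2, -2, 2); ‖a_1‖ = 5.2915, so e_1 = (0.7559, 0.3780, -0.3780, 0.3780).
e_1·a_2 = 0.7559·(-2) + 0.3780·1 + (-0.3780)·3 + 0.3780·1 = -1.8898.
u_2 = a_2 + 1.8898·e_1 = (-0.5714, 1.7143, 2.2857, 1.7143).
‖u_2‖ = 3.3806, so e_2 = (-0.1690, 0.5071, 0.6761, 0.5071).
e_1·a_3 = 0.7559·2 + 0.3780·(-3) + (-0.3780)·4 + 0.3780·(-2) = -1.8898; e_2·a_3 = (-0.1690)·2 + 0.5071·(-3) + 0.6761·4 + 0.5071·(-2) = -0.1690.
u_3 = a_3 + 1.8898·e_1 + 0.1690·e_2 = (3.4000, -2.2000, 3.4000, -1.2000).
‖u_3‖ = 5.4222, so e_3 = (0.6271, -0.4057, 0.6271, -0.2213).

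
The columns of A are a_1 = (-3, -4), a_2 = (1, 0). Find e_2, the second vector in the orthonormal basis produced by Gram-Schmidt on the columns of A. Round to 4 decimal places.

a_1 = (-3, -4); ‖a_1‖ = 5.0000, so e_1 = (-0.6000, -0.8000).
e_1·a_2 = (-0.6000)·1 + (-0.8000)·0 = -0.6000.
u_2 = a_2 + 0.6000·e_1 = (0.6400, -0.4800).
‖u_2‖ = 0.8000, so e_2 = (0.8000, -0.6000).

e_2 = (0.8000, -0.6000)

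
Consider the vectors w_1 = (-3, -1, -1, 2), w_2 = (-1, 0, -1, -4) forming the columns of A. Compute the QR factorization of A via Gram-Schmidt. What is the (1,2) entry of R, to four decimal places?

r_{12} = -1.0328

w_1 = (-3, -1, -1, 2); ‖w_1‖ = 3.8730, so e_1 = (-0.7746, -0.2582, -0.2582, 0.5164).
r_{12} = e_1·w_2 = -1.0328.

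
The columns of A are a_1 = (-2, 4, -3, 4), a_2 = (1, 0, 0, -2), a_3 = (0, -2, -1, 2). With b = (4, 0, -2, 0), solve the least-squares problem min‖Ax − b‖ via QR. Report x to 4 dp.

x = (0.5067, 2.8800, 1.3333)

a_1 = (-2, 4, -3, 4); ‖a_1‖ = 6.7082, so e_1 = (-0.2981, 0.5963, -0.4472, 0.5963).
e_1·a_2 = (-0.2981)·1 + 0.5963·0 + (-0.4472)·0 + 0.5963·(-2) = -1.4907.
u_2 = a_2 + 1.4907·e_1 = (0.5556, 0.8889, -0.6667, -1.1111).
‖u_2‖ = 1.6667, so e_2 = (0.3333, 0.5333, -0.4000, -0.6667).
e_1·a_3 = (-0.2981)·0 + 0.5963·(-2) + (-0.4472)·(-1) + 0.5963·2 = 0.4472; e_2·a_3 = 0.3333·0 + 0.5333·(-2) + (-0.4000)·(-1) + (-0.6667)·2 = -2.0000.
u_3 = a_3 − 0.4472·e_1 + 2.0000·e_2 = (0.8000, -1.2000, -1.6000, 0.4000).
‖u_3‖ = 2.1909, so e_3 = (0.3651, -0.5477, -0.7303, 0.1826).
Qᵀb = (-0.2981, 2.1333, 2.9212).
Back-substitute: x_3 = 2.9212/2.1909 = 1.3333.
x_2 = (2.1333 + 2.0000·1.3333)/1.6667 = 2.8800.
x_1 = (-0.2981 + 1.4907·2.8800 − 0.4472·1.3333)/6.7082 = 0.5067.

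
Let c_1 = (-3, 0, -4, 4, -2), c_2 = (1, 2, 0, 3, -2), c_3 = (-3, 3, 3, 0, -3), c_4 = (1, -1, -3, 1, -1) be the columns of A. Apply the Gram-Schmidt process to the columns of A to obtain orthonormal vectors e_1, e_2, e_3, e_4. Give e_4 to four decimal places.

e_1 = c_1/‖c_1‖ = (-3, 0, -4, 4, -2)/6.7082 = (-0.4472, 0.0000, -0.5963, 0.5963, -0.2981).
r_{12} = e_1·c_2 = 1.9379.
u_2 = c_2 − 1.9379·e_1 = (1.8667, 2.0000, 1.1556, 1.8444, -1.4222).
‖u_2‖ = 3.7742, so e_2 = (0.4946, 0.5299, 0.3062, 0.4887, -0.3768).
r_{13} = e_1·c_3 = 0.4472; r_{23} = e_2·c_3 = 2.1550.
u_3 = c_3 − 0.4472·e_1 − 2.1550·e_2 = (-3.8658, 1.8580, 2.6069, -1.3198, -2.0546).
‖u_3‖ = 5.5818, so e_3 = (-0.6926, 0.3329, 0.4670, -0.2365, -0.3681).
r_{14} = e_1·c_4 = 2.2361; r_{24} = e_2·c_4 = -0.0883; r_{34} = e_3·c_4 = -2.2949.
u_4 = c_4 − 2.2361·e_1 + 0.0883·e_2 + 2.2949·e_3 = (0.4543, -0.1893, -0.5678, -0.8328, -1.2114).
‖u_4‖ = 1.6509, so e_4 = (0.2752, -0.1146, -0.3439, -0.5044, -0.7337).

e_4 = (0.2752, -0.1146, -0.3439, -0.5044, -0.7337)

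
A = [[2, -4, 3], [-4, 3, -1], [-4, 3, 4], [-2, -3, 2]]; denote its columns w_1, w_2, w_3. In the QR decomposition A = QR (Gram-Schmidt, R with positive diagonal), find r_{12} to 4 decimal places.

e_1 = w_1/‖w_1‖ = (2, -4, -4, -2)/6.3246 = (0.3162, -0.6325, -0.6325, -0.3162).
r_{12} = e_1·w_2 = -4.1110.

r_{12} = -4.1110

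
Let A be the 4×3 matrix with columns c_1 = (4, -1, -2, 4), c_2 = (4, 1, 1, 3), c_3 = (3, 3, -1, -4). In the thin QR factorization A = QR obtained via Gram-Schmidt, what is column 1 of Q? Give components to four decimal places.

c_1 = (4, -1, -2, 4); ‖c_1‖ = 6.0828, so q_1 = (0.6576, -0.1644, -0.3288, 0.6576).

q_1 = (0.6576, -0.1644, -0.3288, 0.6576)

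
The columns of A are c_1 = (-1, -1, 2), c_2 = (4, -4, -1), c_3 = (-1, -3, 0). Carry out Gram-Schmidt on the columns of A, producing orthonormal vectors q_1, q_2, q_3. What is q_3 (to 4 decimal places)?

q_1 = c_1/‖c_1‖ = (-1, -1, 2)/2.4495 = (-0.4082, -0.4082, 0.8165).
r_{12} = q_1·c_2 = -0.8165.
u_2 = c_2 + 0.8165·q_1 = (3.6667, -4.3333, -0.3333).
‖u_2‖ = 5.6862, so q_2 = (0.6448, -0.7621, -0.0586).
r_{13} = q_1·c_3 = 1.6330; r_{23} = q_2·c_3 = 1.6414.
u_3 = c_3 − 1.6330·q_1 − 1.6414·q_2 = (-1.3918, -1.0825, -1.2371).
‖u_3‖ = 2.1539, so q_3 = (-0.6462, -0.5026, -0.5744).

q_3 = (-0.6462, -0.5026, -0.5744)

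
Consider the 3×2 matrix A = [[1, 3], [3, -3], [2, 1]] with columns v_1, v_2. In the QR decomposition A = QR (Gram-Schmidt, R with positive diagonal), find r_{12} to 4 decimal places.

q_1 = v_1/‖v_1‖ = (1, 3, 2)/3.7417 = (0.2673, 0.8018, 0.5345).
r_{12} = q_1·v_2 = -1.0690.

r_{12} = -1.0690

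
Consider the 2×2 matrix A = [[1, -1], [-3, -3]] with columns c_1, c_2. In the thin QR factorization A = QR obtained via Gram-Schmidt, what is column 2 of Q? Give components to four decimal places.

c_1 = (1, -3); ‖c_1‖ = 3.1623, so e_1 = (0.3162, -0.9487).
e_1·c_2 = 0.3162·(-1) + (-0.9487)·(-3) = 2.5298.
u_2 = c_2 − 2.5298·e_1 = (-1.8000, -0.6000).
‖u_2‖ = 1.8974, so e_2 = (-0.9487, -0.3162).

e_2 = (-0.9487, -0.3162)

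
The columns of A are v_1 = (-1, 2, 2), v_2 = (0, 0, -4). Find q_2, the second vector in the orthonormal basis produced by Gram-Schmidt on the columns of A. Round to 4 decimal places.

q_1 = v_1/‖v_1‖ = (-1, 2, 2)/3.0000 = (-0.3333, 0.6667, 0.6667).
r_{12} = q_1·v_2 = -2.6667.
u_2 = v_2 + 2.6667·q_1 = (-0.8889, 1.7778, -2.2222).
‖u_2‖ = 2.9814, so q_2 = (-0.2981, 0.5963, -0.7454).

q_2 = (-0.2981, 0.5963, -0.7454)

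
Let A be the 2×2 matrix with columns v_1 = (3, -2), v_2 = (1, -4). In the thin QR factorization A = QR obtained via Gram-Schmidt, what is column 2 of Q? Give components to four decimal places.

e_2 = (-0.5547, -0.8321)

e_1 = v_1/‖v_1‖ = (3, -2)/3.6056 = (0.8321, -0.5547).
r_{12} = e_1·v_2 = 3.0509.
u_2 = v_2 − 3.0509·e_1 = (-1.5385, -2.3077).
‖u_2‖ = 2.7735, so e_2 = (-0.5547, -0.8321).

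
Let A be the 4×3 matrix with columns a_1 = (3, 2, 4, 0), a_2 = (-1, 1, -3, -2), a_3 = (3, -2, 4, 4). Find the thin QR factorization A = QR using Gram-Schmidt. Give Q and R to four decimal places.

Q = [[0.5571, 0.1139, 0.7772], [0.3714, 0.6262, -0.1240], [0.7428, -0.3985, -0.5209], [0.0000, -0.6604, 0.3307]], R = [[5.3852, -2.4140, 3.8996], [0.0000, 3.0286, -5.1463], [0.0000, 0.0000, 1.8189]]

a_1 = (3, 2, 4, 0); ‖a_1‖ = 5.3852, so q_1 = (0.5571, 0.3714, 0.7428, 0.0000).
q_1·a_2 = 0.5571·(-1) + 0.3714·1 + 0.7428·(-3) + 0.0000·(-2) = -2.4140.
u_2 = a_2 + 2.4140·q_1 = (0.3448, 1.8966, -1.2069, -2.0000).
‖u_2‖ = 3.0286, so q_2 = (0.1139, 0.6262, -0.3985, -0.6604).
q_1·a_3 = 0.5571·3 + 0.3714·(-2) + 0.7428·4 + 0.0000·4 = 3.8996; q_2·a_3 = 0.1139·3 + 0.6262·(-2) + (-0.3985)·4 + (-0.6604)·4 = -5.1463.
u_3 = a_3 − 3.8996·q_1 + 5.1463·q_2 = (1.4135, -0.2256, -0.9474, 0.6015).
‖u_3‖ = 1.8189, so q_3 = (0.7772, -0.1240, -0.5209, 0.3307).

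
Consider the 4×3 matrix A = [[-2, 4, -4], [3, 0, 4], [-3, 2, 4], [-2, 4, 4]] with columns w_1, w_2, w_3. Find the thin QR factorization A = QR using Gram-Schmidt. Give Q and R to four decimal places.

Q = [[-0.3922, 0.5535, -0.6518], [0.5883, 0.6088, 0.3646], [-0.5883, -0.1291, 0.5469], [-0.3922, 0.5535, 0.3783]], R = [[5.0990, -4.3146, 0.0000], [0.0000, 4.1695, 1.9187], [0.0000, 0.0000, 7.7665]]

e_1 = w_1/‖w_1‖ = (-2, 3, -3, -2)/5.0990 = (-0.3922, 0.5883, -0.5883, -0.3922).
r_{12} = e_1·w_2 = -4.3146.
u_2 = w_2 + 4.3146·e_1 = (2.3077, 2.5385, -0.5385, 2.3077).
‖u_2‖ = 4.1695, so e_2 = (0.5535, 0.6088, -0.1291, 0.5535).
r_{13} = e_1·w_3 = 0.0000; r_{23} = e_2·w_3 = 1.9187.
u_3 = w_3 + 0.0000·e_1 − 1.9187·e_2 = (-5.0619, 2.8319, 4.2478, 2.9381).
‖u_3‖ = 7.7665, so e_3 = (-0.6518, 0.3646, 0.5469, 0.3783).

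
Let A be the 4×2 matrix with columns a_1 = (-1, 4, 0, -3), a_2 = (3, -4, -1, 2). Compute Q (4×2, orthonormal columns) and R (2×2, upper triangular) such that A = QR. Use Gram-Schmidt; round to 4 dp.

Q = [[-0.1961, 0.8349], [0.7845, -0.0630], [0.0000, -0.4096], [-0.5883, -0.3623]], R = [[5.0990, -4.9029], [0.0000, 2.4416]]

a_1 = (-1, 4, 0, -3); ‖a_1‖ = 5.0990, so q_1 = (-0.1961, 0.7845, 0.0000, -0.5883).
q_1·a_2 = (-0.1961)·3 + 0.7845·(-4) + 0.0000·(-1) + (-0.5883)·2 = -4.9029.
u_2 = a_2 + 4.9029·q_1 = (2.0385, -0.1538, -1.0000, -0.8846).
‖u_2‖ = 2.4416, so q_2 = (0.8349, -0.0630, -0.4096, -0.3623).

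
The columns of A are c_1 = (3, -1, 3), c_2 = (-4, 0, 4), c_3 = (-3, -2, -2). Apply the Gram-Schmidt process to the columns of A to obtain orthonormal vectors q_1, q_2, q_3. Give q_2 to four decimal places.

c_1 = (3, -1, 3); ‖c_1‖ = 4.3589, so q_1 = (0.6882, -0.2294, 0.6882).
q_1·c_2 = 0.6882·(-4) + (-0.2294)·0 + 0.6882·4 = 0.0000.
u_2 = c_2 + 0.0000·q_1 = (-4.0000, 0.0000, 4.0000).
‖u_2‖ = 5.6569, so q_2 = (-0.7071, 0.0000, 0.7071).

q_2 = (-0.7071, 0.0000, 0.7071)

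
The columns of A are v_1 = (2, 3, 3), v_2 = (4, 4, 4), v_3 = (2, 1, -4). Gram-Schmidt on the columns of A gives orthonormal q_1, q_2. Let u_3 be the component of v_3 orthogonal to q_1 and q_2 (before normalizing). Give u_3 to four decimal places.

q_1 = v_1/‖v_1‖ = (2, 3, 3)/4.6904 = (0.4264, 0.6396, 0.6396).
r_{12} = q_1·v_2 = 6.8224.
u_2 = v_2 − 6.8224·q_1 = (1.0909, -0.3636, -0.3636).
‖u_2‖ = 1.2060, so q_2 = (0.9045, -0.3015, -0.3015).
r_{13} = q_1·v_3 = -1.0660; r_{23} = q_2·v_3 = 2.7136.
u_3 = v_3 + 1.0660·q_1 − 2.7136·q_2 = (0.0000, 2.5000, -2.5000).

u_3 = (0.0000, 2.5000, -2.5000)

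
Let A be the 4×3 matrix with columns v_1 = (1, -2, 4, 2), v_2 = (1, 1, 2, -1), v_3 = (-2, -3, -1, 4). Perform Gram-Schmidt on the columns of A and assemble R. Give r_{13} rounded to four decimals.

r_{13} = 1.6000

v_1 = (1, -2, 4, 2); ‖v_1‖ = 5.0000, so q_1 = (0.2000, -0.4000, 0.8000, 0.4000).
r_{13} = q_1·v_3 = 1.6000.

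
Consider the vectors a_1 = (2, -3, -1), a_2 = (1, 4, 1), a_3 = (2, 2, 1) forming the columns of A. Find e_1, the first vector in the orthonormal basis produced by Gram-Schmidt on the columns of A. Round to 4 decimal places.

a_1 = (2, -3, -1); ‖a_1‖ = 3.7417, so e_1 = (0.5345, -0.8018, -0.2673).

e_1 = (0.5345, -0.8018, -0.2673)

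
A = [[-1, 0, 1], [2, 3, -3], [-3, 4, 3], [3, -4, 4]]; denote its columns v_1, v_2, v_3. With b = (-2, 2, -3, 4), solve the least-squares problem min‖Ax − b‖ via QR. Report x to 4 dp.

x = (1.2315, 0.0449, 0.1289)

e_1 = v_1/‖v_1‖ = (-1, 2, -3, 3)/4.7958 = (-0.2085, 0.4170, -0.6255, 0.6255).
r_{12} = e_1·v_2 = -3.7533.
u_2 = v_2 + 3.7533·e_1 = (-0.7826, 4.5652, 1.6522, -1.6522).
‖u_2‖ = 5.1878, so e_2 = (-0.1509, 0.8800, 0.3185, -0.3185).
r_{13} = e_1·v_3 = -0.8341; r_{23} = e_2·v_3 = -3.1093.
u_3 = v_3 + 0.8341·e_1 + 3.1093·e_2 = (0.3570, 0.0840, 3.4685, 3.5315).
‖u_3‖ = 4.9635, so e_3 = (0.0719, 0.0169, 0.6988, 0.7115).
Qᵀb = (5.6299, -0.1676, 0.6396).
Back-substitute: x_3 = 0.6396/4.9635 = 0.1289.
x_2 = (-0.1676 + 3.1093·0.1289)/5.1878 = 0.0449.
x_1 = (5.6299 + 3.7533·0.0449 + 0.8341·0.1289)/4.7958 = 1.2315.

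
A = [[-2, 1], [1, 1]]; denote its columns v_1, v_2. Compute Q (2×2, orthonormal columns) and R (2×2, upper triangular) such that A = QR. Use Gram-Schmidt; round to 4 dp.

v_1 = (-2, 1); ‖v_1‖ = 2.2361, so q_1 = (-0.8944, 0.4472).
q_1·v_2 = (-0.8944)·1 + 0.4472·1 = -0.4472.
u_2 = v_2 + 0.4472·q_1 = (0.6000, 1.2000).
‖u_2‖ = 1.3416, so q_2 = (0.4472, 0.8944).

Q = [[-0.8944, 0.4472], [0.4472, 0.8944]], R = [[2.2361, -0.4472], [0.0000, 1.3416]]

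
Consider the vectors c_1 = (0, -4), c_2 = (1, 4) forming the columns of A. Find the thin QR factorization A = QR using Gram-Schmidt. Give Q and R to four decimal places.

e_1 = c_1/‖c_1‖ = (0, -4)/4.0000 = (0.0000, -1.0000).
r_{12} = e_1·c_2 = -4.0000.
u_2 = c_2 + 4.0000·e_1 = (1.0000, 0.0000).
‖u_2‖ = 1.0000, so e_2 = (1.0000, 0.0000).

Q = [[0.0000, 1.0000], [-1.0000, 0.0000]], R = [[4.0000, -4.0000], [0.0000, 1.0000]]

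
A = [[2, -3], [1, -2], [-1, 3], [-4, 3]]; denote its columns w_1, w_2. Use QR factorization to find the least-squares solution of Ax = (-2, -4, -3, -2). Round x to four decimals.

w_1 = (2, 1, -1, -4); ‖w_1‖ = 4.6904, so q_1 = (0.4264, 0.2132, -0.2132, -0.8528).
q_1·w_2 = 0.4264·(-3) + 0.2132·(-2) + (-0.2132)·3 + (-0.8528)·3 = -4.9036.
u_2 = w_2 + 4.9036·q_1 = (-0.9091, -0.9545, 1.9545, -1.1818).
‖u_2‖ = 2.6371, so q_2 = (-0.3447, -0.3620, 0.7412, -0.4481).
Qᵀb = (0.6396, 0.8101).
Back-substitute: x_2 = 0.8101/2.6371 = 0.3072.
x_1 = (0.6396 + 4.9036·0.3072)/4.6904 = 0.4575.

x = (0.4575, 0.3072)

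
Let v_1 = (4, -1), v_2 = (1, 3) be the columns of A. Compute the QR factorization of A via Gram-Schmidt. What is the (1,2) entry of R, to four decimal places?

r_{12} = 0.2425

v_1 = (4, -1); ‖v_1‖ = 4.1231, so e_1 = (0.9701, -0.2425).
r_{12} = e_1·v_2 = 0.2425.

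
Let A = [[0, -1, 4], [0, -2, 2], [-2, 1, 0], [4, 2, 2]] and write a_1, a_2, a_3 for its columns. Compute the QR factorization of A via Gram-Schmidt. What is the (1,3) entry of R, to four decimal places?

a_1 = (0, 0, -2, 4); ‖a_1‖ = 4.4721, so e_1 = (0.0000, 0.0000, -0.4472, 0.8944).
r_{13} = e_1·a_3 = 1.7889.

r_{13} = 1.7889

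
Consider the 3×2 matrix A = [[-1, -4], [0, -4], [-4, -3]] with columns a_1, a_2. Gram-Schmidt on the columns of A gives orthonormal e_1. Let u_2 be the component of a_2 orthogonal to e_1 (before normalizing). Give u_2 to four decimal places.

a_1 = (-1, 0, -4); ‖a_1‖ = 4.1231, so e_1 = (-0.2425, 0.0000, -0.9701).
e_1·a_2 = (-0.2425)·(-4) + 0.0000·(-4) + (-0.9701)·(-3) = 3.8806.
u_2 = a_2 − 3.8806·e_1 = (-3.0588, -4.0000, 0.7647).

u_2 = (-3.0588, -4.0000, 0.7647)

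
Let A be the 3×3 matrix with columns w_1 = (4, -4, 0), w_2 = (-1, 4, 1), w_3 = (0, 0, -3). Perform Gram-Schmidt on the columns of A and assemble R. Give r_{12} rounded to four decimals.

r_{12} = -3.5355

w_1 = (4, -4, 0); ‖w_1‖ = 5.6569, so q_1 = (0.7071, -0.7071, 0.0000).
r_{12} = q_1·w_2 = -3.5355.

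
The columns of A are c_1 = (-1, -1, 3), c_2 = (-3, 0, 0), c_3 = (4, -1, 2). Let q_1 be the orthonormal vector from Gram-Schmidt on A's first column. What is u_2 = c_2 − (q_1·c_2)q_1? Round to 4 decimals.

q_1 = c_1/‖c_1‖ = (-1, -1, 3)/3.3166 = (-0.3015, -0.3015, 0.9045).
r_{12} = q_1·c_2 = 0.9045.
u_2 = c_2 − 0.9045·q_1 = (-2.7273, 0.2727, -0.8182).

u_2 = (-2.7273, 0.2727, -0.8182)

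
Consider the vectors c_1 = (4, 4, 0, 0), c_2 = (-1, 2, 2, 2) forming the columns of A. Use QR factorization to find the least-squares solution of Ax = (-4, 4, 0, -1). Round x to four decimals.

x = (-0.1000, 0.8000)

c_1 = (4, 4, 0, 0); ‖c_1‖ = 5.6569, so e_1 = (0.7071, 0.7071, 0.0000, 0.0000).
e_1·c_2 = 0.7071·(-1) + 0.7071·2 + 0.0000·2 + 0.0000·2 = 0.7071.
u_2 = c_2 − 0.7071·e_1 = (-1.5000, 1.5000, 2.0000, 2.0000).
‖u_2‖ = 3.5355, so e_2 = (-0.4243, 0.4243, 0.5657, 0.5657).
Qᵀb = (0.0000, 2.8284).
Back-substitute: x_2 = 2.8284/3.5355 = 0.8000.
x_1 = (0.0000 − 0.7071·0.8000)/5.6569 = -0.1000.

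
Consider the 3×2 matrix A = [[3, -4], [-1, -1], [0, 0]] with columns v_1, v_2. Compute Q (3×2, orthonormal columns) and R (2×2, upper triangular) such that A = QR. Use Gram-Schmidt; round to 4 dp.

Q = [[0.9487, -0.3162], [-0.3162, -0.9487], [0.0000, 0.0000]], R = [[3.1623, -3.4785], [0.0000, 2.2136]]

v_1 = (3, -1, 0); ‖v_1‖ = 3.1623, so q_1 = (0.9487, -0.3162, 0.0000).
q_1·v_2 = 0.9487·(-4) + (-0.3162)·(-1) + 0.0000·0 = -3.4785.
u_2 = v_2 + 3.4785·q_1 = (-0.7000, -2.1000, 0.0000).
‖u_2‖ = 2.2136, so q_2 = (-0.3162, -0.9487, 0.0000).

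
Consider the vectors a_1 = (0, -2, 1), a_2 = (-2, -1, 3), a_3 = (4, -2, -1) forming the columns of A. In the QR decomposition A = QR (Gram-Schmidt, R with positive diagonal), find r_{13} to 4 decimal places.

r_{13} = 1.3416

a_1 = (0, -2, 1); ‖a_1‖ = 2.2361, so q_1 = (0.0000, -0.8944, 0.4472).
r_{13} = q_1·a_3 = 1.3416.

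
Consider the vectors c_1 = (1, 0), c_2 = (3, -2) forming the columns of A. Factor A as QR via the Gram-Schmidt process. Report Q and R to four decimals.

c_1 = (1, 0); ‖c_1‖ = 1.0000, so q_1 = (1.0000, 0.0000).
q_1·c_2 = 1.0000·3 + 0.0000·(-2) = 3.0000.
u_2 = c_2 − 3.0000·q_1 = (0.0000, -2.0000).
‖u_2‖ = 2.0000, so q_2 = (0.0000, -1.0000).

Q = [[1.0000, 0.0000], [0.0000, -1.0000]], R = [[1.0000, 3.0000], [0.0000, 2.0000]]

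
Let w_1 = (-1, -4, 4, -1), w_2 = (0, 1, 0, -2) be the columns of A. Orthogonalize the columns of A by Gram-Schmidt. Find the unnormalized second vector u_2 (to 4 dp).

u_2 = (-0.0588, 0.7647, 0.2353, -2.0588)

q_1 = w_1/‖w_1‖ = (-1, -4, 4, -1)/5.8310 = (-0.1715, -0.6860, 0.6860, -0.1715).
r_{12} = q_1·w_2 = -0.3430.
u_2 = w_2 + 0.3430·q_1 = (-0.0588, 0.7647, 0.2353, -2.0588).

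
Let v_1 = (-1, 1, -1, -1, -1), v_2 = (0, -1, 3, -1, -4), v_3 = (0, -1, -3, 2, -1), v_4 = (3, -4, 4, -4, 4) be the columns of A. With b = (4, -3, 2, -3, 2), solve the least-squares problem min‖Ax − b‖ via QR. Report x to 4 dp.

q_1 = v_1/‖v_1‖ = (-1, 1, -1, -1, -1)/2.2361 = (-0.4472, 0.4472, -0.4472, -0.4472, -0.4472).
r_{12} = q_1·v_2 = 0.4472.
u_2 = v_2 − 0.4472·q_1 = (0.2000, -1.2000, 3.2000, -0.8000, -3.8000).
‖u_2‖ = 5.1769, so q_2 = (0.0386, -0.2318, 0.6181, -0.1545, -0.7340).
r_{13} = q_1·v_3 = 0.4472; r_{23} = q_2·v_3 = -1.1976.
u_3 = v_3 − 0.4472·q_1 + 1.1976·q_2 = (0.2463, -1.4776, -2.0597, 2.0149, -1.6791).
‖u_3‖ = 3.6559, so q_3 = (0.0674, -0.4042, -0.5634, 0.5511, -0.4593).
r_{14} = q_1·v_4 = -4.9193; r_{24} = q_2·v_4 = 1.1976; r_{34} = q_3·v_4 = -4.4765.
u_4 = v_4 + 4.9193·q_1 − 1.1976·q_2 + 4.4765·q_3 = (1.0553, -3.3317, -1.4623, -3.5477, 0.6231).
‖u_4‖ = 5.2275, so q_4 = (0.2019, -0.6373, -0.2797, -0.6787, 0.1192).
Qᵀb = (-3.5777, 1.0817, -2.2168, 4.4344).
Back-substitute: x_4 = 4.4344/5.2275 = 0.8483.
x_3 = (-2.2168 + 4.4765·0.8483)/3.6559 = 0.4323.
x_2 = (1.0817 + 1.1976·0.4323 − 1.1976·0.8483)/5.1769 = 0.1127.
x_1 = (-3.5777 − 0.4472·0.1127 − 0.4472·0.4323 + 4.9193·0.8483)/2.2361 = 0.1572.

x = (0.1572, 0.1127, 0.4323, 0.8483)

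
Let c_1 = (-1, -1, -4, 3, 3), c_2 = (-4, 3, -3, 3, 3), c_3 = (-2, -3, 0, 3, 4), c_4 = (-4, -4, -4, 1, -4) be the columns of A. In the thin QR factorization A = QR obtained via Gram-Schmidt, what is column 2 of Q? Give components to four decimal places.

c_1 = (-1, -1, -4, 3, 3); ‖c_1‖ = 6.0000, so e_1 = (-0.1667, -0.1667, -0.6667, 0.5000, 0.5000).
e_1·c_2 = (-0.1667)·(-4) + (-0.1667)·3 + (-0.6667)·(-3) + 0.5000·3 + 0.5000·3 = 5.1667.
u_2 = c_2 − 5.1667·e_1 = (-3.1389, 3.8611, 0.4444, 0.4167, 0.4167).
‖u_2‖ = 5.0305, so e_2 = (-0.6240, 0.7675, 0.0884, 0.0828, 0.0828).

e_2 = (-0.6240, 0.7675, 0.0884, 0.0828, 0.0828)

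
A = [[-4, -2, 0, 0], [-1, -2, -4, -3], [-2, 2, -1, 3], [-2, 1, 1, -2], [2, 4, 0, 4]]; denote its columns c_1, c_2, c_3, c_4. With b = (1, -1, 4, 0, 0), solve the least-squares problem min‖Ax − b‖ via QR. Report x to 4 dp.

x = (-0.5563, 0.1081, -0.1017, 0.4713)

c_1 = (-4, -1, -2, -2, 2); ‖c_1‖ = 5.3852, so q_1 = (-0.7428, -0.1857, -0.3714, -0.3714, 0.3714).
q_1·c_2 = (-0.7428)·(-2) + (-0.1857)·(-2) + (-0.3714)·2 + (-0.3714)·1 + 0.3714·4 = 2.2283.
u_2 = c_2 − 2.2283·q_1 = (-0.3448, -1.5862, 2.8276, 1.8276, 3.1724).
‖u_2‖ = 4.9025, so q_2 = (-0.0703, -0.3236, 0.5768, 0.3728, 0.6471).
q_1·c_3 = (-0.7428)·0 + (-0.1857)·(-4) + (-0.3714)·(-1) + (-0.3714)·1 + 0.3714·0 = 0.7428; q_2·c_3 = (-0.0703)·0 + (-0.3236)·(-4) + 0.5768·(-1) + 0.3728·1 + 0.6471·0 = 1.0902.
u_3 = c_3 − 0.7428·q_1 − 1.0902·q_2 = (0.6284, -3.5093, -1.3529, 0.8694, -0.9813).
‖u_3‖ = 4.0323, so q_3 = (0.1558, -0.8703, -0.3355, 0.2156, -0.2434).
q_1·c_4 = (-0.7428)·0 + (-0.1857)·(-3) + (-0.3714)·3 + (-0.3714)·(-2) + 0.3714·4 = 1.6713; q_2·c_4 = (-0.0703)·0 + (-0.3236)·(-3) + 0.5768·3 + 0.3728·(-2) + 0.6471·4 = 4.5438; q_3·c_4 = 0.1558·0 + (-0.8703)·(-3) + (-0.3355)·3 + 0.2156·(-2) + (-0.2434)·4 = 0.1996.
u_4 = c_4 − 1.6713·q_1 − 4.5438·q_2 − 0.1996·q_3 = (1.5299, -1.0458, 1.0670, -3.1162, 0.4876).
‖u_4‖ = 3.8107, so q_4 = (0.4015, -0.2744, 0.2800, -0.8178, 0.1280).
Qᵀb = (-2.0426, 2.5603, -0.3160, 1.7959).
Back-substitute: x_4 = 1.7959/3.8107 = 0.4713.
x_3 = (-0.3160 − 0.1996·0.4713)/4.0323 = -0.1017.
x_2 = (2.5603 − 1.0902·(-0.1017) − 4.5438·0.4713)/4.9025 = 0.1081.
x_1 = (-2.0426 − 2.2283·0.1081 − 0.7428·(-0.1017) − 1.6713·0.4713)/5.3852 = -0.5563.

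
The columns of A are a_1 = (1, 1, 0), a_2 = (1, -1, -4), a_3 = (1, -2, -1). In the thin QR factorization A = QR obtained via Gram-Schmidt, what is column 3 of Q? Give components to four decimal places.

a_1 = (1, 1, 0); ‖a_1‖ = 1.4142, so q_1 = (0.7071, 0.7071, 0.0000).
q_1·a_2 = 0.7071·1 + 0.7071·(-1) + 0.0000·(-4) = 0.0000.
u_2 = a_2 + 0.0000·q_1 = (1.0000, -1.0000, -4.0000).
‖u_2‖ = 4.2426, so q_2 = (0.2357, -0.2357, -0.9428).
q_1·a_3 = 0.7071·1 + 0.7071·(-2) + 0.0000·(-1) = -0.7071; q_2·a_3 = 0.2357·1 + (-0.2357)·(-2) + (-0.9428)·(-1) = 1.6499.
u_3 = a_3 + 0.7071·q_1 − 1.6499·q_2 = (1.1111, -1.1111, 0.5556).
‖u_3‖ = 1.6667, so q_3 = (0.6667, -0.6667, 0.3333).

q_3 = (0.6667, -0.6667, 0.3333)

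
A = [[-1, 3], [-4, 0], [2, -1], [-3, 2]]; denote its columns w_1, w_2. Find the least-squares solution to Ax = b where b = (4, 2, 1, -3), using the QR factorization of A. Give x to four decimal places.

w_1 = (-1, -4, 2, -3); ‖w_1‖ = 5.4772, so q_1 = (-0.1826, -0.7303, 0.3651, -0.5477).
q_1·w_2 = (-0.1826)·3 + (-0.7303)·0 + 0.3651·(-1) + (-0.5477)·2 = -2.0083.
u_2 = w_2 + 2.0083·q_1 = (2.6333, -1.4667, -0.2667, 0.9000).
‖u_2‖ = 3.1570, so q_2 = (0.8341, -0.4646, -0.0845, 0.2851).
Qᵀb = (-0.1826, 1.4676).
Back-substitute: x_2 = 1.4676/3.1570 = 0.4649.
x_1 = (-0.1826 + 2.0083·0.4649)/5.4772 = 0.1371.

x = (0.1371, 0.4649)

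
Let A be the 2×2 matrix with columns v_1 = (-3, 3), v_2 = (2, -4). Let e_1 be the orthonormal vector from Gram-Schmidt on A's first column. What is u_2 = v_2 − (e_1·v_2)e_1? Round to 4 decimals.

v_1 = (-3, 3); ‖v_1‖ = 4.2426, so e_1 = (-0.7071, 0.7071).
e_1·v_2 = (-0.7071)·2 + 0.7071·(-4) = -4.2426.
u_2 = v_2 + 4.2426·e_1 = (-1.0000, -1.0000).

u_2 = (-1.0000, -1.0000)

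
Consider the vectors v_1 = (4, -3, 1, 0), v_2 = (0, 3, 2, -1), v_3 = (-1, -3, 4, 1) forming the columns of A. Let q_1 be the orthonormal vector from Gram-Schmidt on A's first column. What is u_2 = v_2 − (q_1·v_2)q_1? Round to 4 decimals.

q_1 = v_1/‖v_1‖ = (4, -3, 1, 0)/5.0990 = (0.7845, -0.5883, 0.1961, 0.0000).
r_{12} = q_1·v_2 = -1.3728.
u_2 = v_2 + 1.3728·q_1 = (1.0769, 2.1923, 2.2692, -1.0000).

u_2 = (1.0769, 2.1923, 2.2692, -1.0000)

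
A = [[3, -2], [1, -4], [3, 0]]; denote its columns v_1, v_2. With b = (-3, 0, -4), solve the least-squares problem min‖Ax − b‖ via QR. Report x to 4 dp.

x = (-1.2857, -0.3429)

v_1 = (3, 1, 3); ‖v_1‖ = 4.3589, so q_1 = (0.6882, 0.2294, 0.6882).
q_1·v_2 = 0.6882·(-2) + 0.2294·(-4) + 0.6882·0 = -2.2942.
u_2 = v_2 + 2.2942·q_1 = (-0.4211, -3.4737, 1.5789).
‖u_2‖ = 3.8389, so q_2 = (-0.1097, -0.9049, 0.4113).
Qᵀb = (-4.8177, -1.3162).
Back-substitute: x_2 = -1.3162/3.8389 = -0.3429.
x_1 = (-4.8177 + 2.2942·(-0.3429))/4.3589 = -1.2857.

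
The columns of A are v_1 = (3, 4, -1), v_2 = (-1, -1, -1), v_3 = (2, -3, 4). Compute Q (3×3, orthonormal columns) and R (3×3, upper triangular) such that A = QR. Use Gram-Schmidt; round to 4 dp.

Q = [[0.5883, -0.2421, 0.7715], [0.7845, -0.0605, -0.6172], [-0.1961, -0.9684, -0.1543]], R = [[5.0990, -1.1767, -1.9612], [0.0000, 1.2710, -4.1761], [0.0000, 0.0000, 2.7775]]

v_1 = (3, 4, -1); ‖v_1‖ = 5.0990, so e_1 = (0.5883, 0.7845, -0.1961).
e_1·v_2 = 0.5883·(-1) + 0.7845·(-1) + (-0.1961)·(-1) = -1.1767.
u_2 = v_2 + 1.1767·e_1 = (-0.3077, -0.0769, -1.2308).
‖u_2‖ = 1.2710, so e_2 = (-0.2421, -0.0605, -0.9684).
e_1·v_3 = 0.5883·2 + 0.7845·(-3) + (-0.1961)·4 = -1.9612; e_2·v_3 = (-0.2421)·2 + (-0.0605)·(-3) + (-0.9684)·4 = -4.1761.
u_3 = v_3 + 1.9612·e_1 + 4.1761·e_2 = (2.1429, -1.7143, -0.4286).
‖u_3‖ = 2.7775, so e_3 = (0.7715, -0.6172, -0.1543).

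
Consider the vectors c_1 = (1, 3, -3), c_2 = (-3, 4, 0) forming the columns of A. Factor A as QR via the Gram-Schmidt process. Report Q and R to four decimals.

q_1 = c_1/‖c_1‖ = (1, 3, -3)/4.3589 = (0.2294, 0.6882, -0.6882).
r_{12} = q_1·c_2 = 2.0647.
u_2 = c_2 − 2.0647·q_1 = (-3.4737, 2.5789, 1.4211).
‖u_2‖ = 4.5538, so q_2 = (-0.7628, 0.5663, 0.3121).

Q = [[0.2294, -0.7628], [0.6882, 0.5663], [-0.6882, 0.3121]], R = [[4.3589, 2.0647], [0.0000, 4.5538]]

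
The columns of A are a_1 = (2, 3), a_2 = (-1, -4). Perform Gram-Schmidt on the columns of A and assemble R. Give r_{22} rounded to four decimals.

a_1 = (2, 3); ‖a_1‖ = 3.6056, so e_1 = (0.5547, 0.8321).
e_1·a_2 = 0.5547·(-1) + 0.8321·(-4) = -3.8829.
u_2 = a_2 + 3.8829·e_1 = (1.1538, -0.7692).
r_{22} = ‖u_2‖ = 1.3868.

r_{22} = 1.3868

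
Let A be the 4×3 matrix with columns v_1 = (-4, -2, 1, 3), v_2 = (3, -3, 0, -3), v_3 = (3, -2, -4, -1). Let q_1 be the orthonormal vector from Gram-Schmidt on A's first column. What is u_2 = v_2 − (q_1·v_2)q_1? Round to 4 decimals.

v_1 = (-4, -2, 1, 3); ‖v_1‖ = 5.4772, so q_1 = (-0.7303, -0.3651, 0.1826, 0.5477).
q_1·v_2 = (-0.7303)·3 + (-0.3651)·(-3) + 0.1826·0 + 0.5477·(-3) = -2.7386.
u_2 = v_2 + 2.7386·q_1 = (1.0000, -4.0000, 0.5000, -1.5000).

u_2 = (1.0000, -4.0000, 0.5000, -1.5000)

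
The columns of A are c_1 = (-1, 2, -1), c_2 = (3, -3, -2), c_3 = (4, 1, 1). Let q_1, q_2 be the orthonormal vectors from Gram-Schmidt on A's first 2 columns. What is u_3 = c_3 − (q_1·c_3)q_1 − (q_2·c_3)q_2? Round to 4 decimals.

q_1 = c_1/‖c_1‖ = (-1, 2, -1)/2.4495 = (-0.4082, 0.8165, -0.4082).
r_{12} = q_1·c_2 = -2.8577.
u_2 = c_2 + 2.8577·q_1 = (1.8333, -0.6667, -3.1667).
‖u_2‖ = 3.7193, so q_2 = (0.4929, -0.1792, -0.8514).
r_{13} = q_1·c_3 = -1.2247; r_{23} = q_2·c_3 = 0.9410.
u_3 = c_3 + 1.2247·q_1 − 0.9410·q_2 = (3.0361, 2.1687, 1.3012).

u_3 = (3.0361, 2.1687, 1.3012)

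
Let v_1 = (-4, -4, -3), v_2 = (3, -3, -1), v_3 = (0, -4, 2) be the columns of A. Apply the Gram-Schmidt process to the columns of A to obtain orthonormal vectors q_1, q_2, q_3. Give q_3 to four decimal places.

v_1 = (-4, -4, -3); ‖v_1‖ = 6.4031, so q_1 = (-0.6247, -0.6247, -0.4685).
q_1·v_2 = (-0.6247)·3 + (-0.6247)·(-3) + (-0.4685)·(-1) = 0.4685.
u_2 = v_2 − 0.4685·q_1 = (3.2927, -2.7073, -0.7805).
‖u_2‖ = 4.3336, so q_2 = (0.7598, -0.6247, -0.1801).
q_1·v_3 = (-0.6247)·0 + (-0.6247)·(-4) + (-0.4685)·2 = 1.5617; q_2·v_3 = 0.7598·0 + (-0.6247)·(-4) + (-0.1801)·2 = 2.1387.
u_3 = v_3 − 1.5617·q_1 − 2.1387·q_2 = (-0.6494, -1.6883, 3.1169).
‖u_3‖ = 3.6037, so q_3 = (-0.1802, -0.4685, 0.8649).

q_3 = (-0.1802, -0.4685, 0.8649)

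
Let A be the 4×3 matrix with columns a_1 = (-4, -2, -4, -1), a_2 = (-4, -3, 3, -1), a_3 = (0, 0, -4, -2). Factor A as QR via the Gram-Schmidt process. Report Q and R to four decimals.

Q = [[-0.6576, -0.4990, 0.3000], [-0.3288, -0.4270, -0.0977], [-0.6576, 0.7437, -0.0140], [-0.1644, -0.1247, -0.9488]], R = [[6.0828, 1.8084, 2.9592], [0.0000, 5.6329, -2.7253], [0.0000, 0.0000, 1.9535]]

a_1 = (-4, -2, -4, -1); ‖a_1‖ = 6.0828, so e_1 = (-0.6576, -0.3288, -0.6576, -0.1644).
e_1·a_2 = (-0.6576)·(-4) + (-0.3288)·(-3) + (-0.6576)·3 + (-0.1644)·(-1) = 1.8084.
u_2 = a_2 − 1.8084·e_1 = (-2.8108, -2.4054, 4.1892, -0.7027).
‖u_2‖ = 5.6329, so e_2 = (-0.4990, -0.4270, 0.7437, -0.1247).
e_1·a_3 = (-0.6576)·0 + (-0.3288)·0 + (-0.6576)·(-4) + (-0.1644)·(-2) = 2.9592; e_2·a_3 = (-0.4990)·0 + (-0.4270)·0 + 0.7437·(-4) + (-0.1247)·(-2) = -2.7253.
u_3 = a_3 − 2.9592·e_1 + 2.7253·e_2 = (0.5860, -0.1908, -0.0273, -1.8535).
‖u_3‖ = 1.9535, so e_3 = (0.3000, -0.0977, -0.0140, -0.9488).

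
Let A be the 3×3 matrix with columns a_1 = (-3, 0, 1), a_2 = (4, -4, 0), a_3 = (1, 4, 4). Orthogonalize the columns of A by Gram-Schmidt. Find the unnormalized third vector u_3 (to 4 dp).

u_3 = (1.5455, 1.5455, 4.6364)

a_1 = (-3, 0, 1); ‖a_1‖ = 3.1623, so q_1 = (-0.9487, 0.0000, 0.3162).
q_1·a_2 = (-0.9487)·4 + 0.0000·(-4) + 0.3162·0 = -3.7947.
u_2 = a_2 + 3.7947·q_1 = (0.4000, -4.0000, 1.2000).
‖u_2‖ = 4.1952, so q_2 = (0.0953, -0.9535, 0.2860).
q_1·a_3 = (-0.9487)·1 + 0.0000·4 + 0.3162·4 = 0.3162; q_2·a_3 = 0.0953·1 + (-0.9535)·4 + 0.2860·4 = -2.5743.
u_3 = a_3 − 0.3162·q_1 + 2.5743·q_2 = (1.5455, 1.5455, 4.6364).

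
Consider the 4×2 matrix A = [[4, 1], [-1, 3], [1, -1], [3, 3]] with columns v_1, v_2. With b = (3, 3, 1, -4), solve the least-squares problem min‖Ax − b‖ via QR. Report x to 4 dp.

x = (-0.0675, -0.0196)

v_1 = (4, -1, 1, 3); ‖v_1‖ = 5.1962, so q_1 = (0.7698, -0.1925, 0.1925, 0.5774).
q_1·v_2 = 0.7698·1 + (-0.1925)·3 + 0.1925·(-1) + 0.5774·3 = 1.7321.
u_2 = v_2 − 1.7321·q_1 = (-0.3333, 3.3333, -1.3333, 2.0000).
‖u_2‖ = 4.1231, so q_2 = (-0.0808, 0.8085, -0.3234, 0.4851).
Qᵀb = (-0.3849, -0.0808).
Back-substitute: x_2 = -0.0808/4.1231 = -0.0196.
x_1 = (-0.3849 − 1.7321·(-0.0196))/5.1962 = -0.0675.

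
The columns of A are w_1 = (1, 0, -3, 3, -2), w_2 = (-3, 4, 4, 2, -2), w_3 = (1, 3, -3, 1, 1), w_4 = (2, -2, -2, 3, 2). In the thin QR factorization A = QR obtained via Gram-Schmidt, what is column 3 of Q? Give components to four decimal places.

w_1 = (1, 0, -3, 3, -2); ‖w_1‖ = 4.7958, so q_1 = (0.2085, 0.0000, -0.6255, 0.6255, -0.4170).
q_1·w_2 = 0.2085·(-3) + 0.0000·4 + (-0.6255)·4 + 0.6255·2 + (-0.4170)·(-2) = -1.0426.
u_2 = w_2 + 1.0426·q_1 = (-2.7826, 4.0000, 3.3478, 2.6522, -2.4348).
‖u_2‖ = 6.9219, so q_2 = (-0.4020, 0.5779, 0.4837, 0.3832, -0.3517).
q_1·w_3 = 0.2085·1 + 0.0000·3 + (-0.6255)·(-3) + 0.6255·1 + (-0.4170)·1 = 2.2937; q_2·w_3 = (-0.4020)·1 + 0.5779·3 + 0.4837·(-3) + 0.3832·1 + (-0.3517)·1 = -0.0879.
u_3 = w_3 − 2.2937·q_1 + 0.0879·q_2 = (0.4864, 3.0508, -1.5227, -0.4011, 1.9256).
‖u_3‖ = 3.9663, so q_3 = (0.1226, 0.7692, -0.3839, -0.1011, 0.4855).

q_3 = (0.1226, 0.7692, -0.3839, -0.1011, 0.4855)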